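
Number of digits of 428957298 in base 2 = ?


428957298 in base 2 = 11001100100010101111001110010
Number of digits = 29

29 digits (base 2)


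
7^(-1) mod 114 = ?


Use the extended Euclidean algorithm on (114, 7); each row r = 114*s + 7*t:
r=114, s=1, t=0
r=7, s=0, t=1
q=16: r=2, s=1, t=-16   [114*(1) + 7*(-16) = 2]
q=3: r=1, s=-3, t=49   [114*(-3) + 7*(49) = 1]
q=2: r=0, s=7, t=-114   [114*(7) + 7*(-114) = 0]
GCD = 1 with t = 49, so 7*(49) ≡ 1 (mod 114)
Inverse = 49 mod 114 = 49
Check: 7 * 49 = 343 ≡ 1 (mod 114)

7^(-1) ≡ 49 (mod 114)


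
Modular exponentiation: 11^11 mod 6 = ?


11^1 mod 6 = 5
11^2 mod 6 = 1
11^3 mod 6 = 5
11^4 mod 6 = 1
11^5 mod 6 = 5
11^6 mod 6 = 1
11^7 mod 6 = 5
11^8 mod 6 = 1
11^9 mod 6 = 5
11^10 mod 6 = 1
11^11 mod 6 = 5


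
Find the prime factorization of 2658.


2658 / 2 = 1329
1329 / 3 = 443
443 / 443 = 1
2658 = 2 × 3 × 443


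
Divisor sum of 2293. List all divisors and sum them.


Divisors of 2293: 1, 2293
Sum = 1 + 2293 = 2294

σ(2293) = 2294


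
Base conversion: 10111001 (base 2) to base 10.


10111001 (base 2) = 185 (decimal)
185 (decimal) = 185 (base 10)


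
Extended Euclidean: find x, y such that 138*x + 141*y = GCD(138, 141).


Tabular extended Euclidean (each row: r = 138*s + 141*t):
r=138, s=1, t=0
r=141, s=0, t=1
q=0: r=138, s=1, t=0   [138*(1) + 141*(0) = 138]
q=1: r=3, s=-1, t=1   [138*(-1) + 141*(1) = 3]
q=46: r=0, s=47, t=-46   [138*(47) + 141*(-46) = 0]
GCD = 3; from the row with r=3: x=-1, y=1
Check: 138*(-1) + 141*(1) = -138 + 141 = 3

GCD = 3, x = -1, y = 1


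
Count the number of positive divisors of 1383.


1383 = 3^1 × 461^1
d(1383) = (1+1) × (1+1) = 4

4 divisors


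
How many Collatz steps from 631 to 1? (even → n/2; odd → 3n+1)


631 → 1894 → 947 → 2842 → 1421 → 4264 → 2132 → 1066 → 533 → 1600 → 800 → 400 → 200 → 100 → 50 → 25 → 76 → 38 → 19 → 58 → 29 → 88 → 44 → 22 → 11 → 34 → 17 → 52 → 26 → 13 → 40 → 20 → 10 → 5 → 16 → 8 → 4 → 2 → 1
Total steps = 38

38 steps


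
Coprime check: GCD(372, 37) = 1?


Euclidean algorithm:
372 = 10 * 37 + 2
37 = 18 * 2 + 1
2 = 2 * 1 + 0
GCD(372, 37) = 1

Yes, coprime (GCD = 1)


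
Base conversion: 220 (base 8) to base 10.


220 (base 8) = 144 (decimal)
144 (decimal) = 144 (base 10)


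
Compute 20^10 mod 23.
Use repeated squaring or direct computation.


20^1 mod 23 = 20
20^2 mod 23 = 9
20^3 mod 23 = 19
20^4 mod 23 = 12
20^5 mod 23 = 10
20^6 mod 23 = 16
20^7 mod 23 = 21
20^8 mod 23 = 6
20^9 mod 23 = 5
20^10 mod 23 = 8


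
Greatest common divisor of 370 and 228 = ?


370 = 1 * 228 + 142
228 = 1 * 142 + 86
142 = 1 * 86 + 56
86 = 1 * 56 + 30
56 = 1 * 30 + 26
30 = 1 * 26 + 4
26 = 6 * 4 + 2
4 = 2 * 2 + 0
GCD = 2


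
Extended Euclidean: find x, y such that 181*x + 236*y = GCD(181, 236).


Tabular extended Euclidean (each row: r = 181*s + 236*t):
r=181, s=1, t=0
r=236, s=0, t=1
q=0: r=181, s=1, t=0   [181*(1) + 236*(0) = 181]
q=1: r=55, s=-1, t=1   [181*(-1) + 236*(1) = 55]
q=3: r=16, s=4, t=-3   [181*(4) + 236*(-3) = 16]
q=3: r=7, s=-13, t=10   [181*(-13) + 236*(10) = 7]
q=2: r=2, s=30, t=-23   [181*(30) + 236*(-23) = 2]
q=3: r=1, s=-103, t=79   [181*(-103) + 236*(79) = 1]
q=2: r=0, s=236, t=-181   [181*(236) + 236*(-181) = 0]
GCD = 1; from the row with r=1: x=-103, y=79
Check: 181*(-103) + 236*(79) = -18643 + 18644 = 1

GCD = 1, x = -103, y = 79


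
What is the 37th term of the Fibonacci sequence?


Sequence: 1, 1, 2, 3, 5, 8, 13, 21, 34, 55, 89, 144, 233, 377, 610, 987, 1597, 2584, 4181, 6765, 10946, 17711, 28657, 46368, 75025, 121393, 196418, 317811, 514229, 832040, 1346269, 2178309, 3524578, 5702887, 9227465, 14930352, 24157817
F(37) = 24157817


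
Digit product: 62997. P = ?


6 × 2 × 9 × 9 × 7 = 6804


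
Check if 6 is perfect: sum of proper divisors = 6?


Proper divisors of 6: 1, 2, 3
Sum = 1 + 2 + 3 = 6

Yes, 6 is perfect (6 = 6)


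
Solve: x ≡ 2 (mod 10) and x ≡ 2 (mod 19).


M = 10*19 = 190
M1 = M/10 = 19, M2 = M/19 = 10
M1^(-1) mod 10 = 9, M2^(-1) mod 19 = 2
x = 2*19*9 + 2*10*2 = 382
382 mod 190 = 2
Check: 2 mod 10 = 2 ✓, 2 mod 19 = 2 ✓

x ≡ 2 (mod 190)


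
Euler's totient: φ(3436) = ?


3436 = 2^2 × 859
Prime factors: 2, 859
φ(3436) = 3436 × (1-1/2) × (1-1/859)
= 3436 × 1/2 × 858/859 = 1716

φ(3436) = 1716


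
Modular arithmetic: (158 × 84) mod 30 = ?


158 × 84 = 13272
13272 mod 30 = 12


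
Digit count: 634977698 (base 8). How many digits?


634977698 in base 8 = 4566176642
Number of digits = 10

10 digits (base 8)


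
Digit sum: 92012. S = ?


9 + 2 + 0 + 1 + 2 = 14


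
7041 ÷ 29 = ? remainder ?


7041 = 29 * 242 + 23
Check: 7018 + 23 = 7041

q = 242, r = 23


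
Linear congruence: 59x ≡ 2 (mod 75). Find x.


GCD(59, 75) = 1, unique solution
a^(-1) mod 75 = 14
x = 14 * 2 mod 75 = 28

x ≡ 28 (mod 75)


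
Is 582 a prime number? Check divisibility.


582 / 2 = 291 (exact division)
582 is NOT prime.

No, 582 is not prime


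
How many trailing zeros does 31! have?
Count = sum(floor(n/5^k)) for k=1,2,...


floor(31/5) = 6
floor(31/25) = 1
Total = 7

7 trailing zeros


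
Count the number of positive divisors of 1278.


1278 = 2^1 × 3^2 × 71^1
d(1278) = (1+1) × (2+1) × (1+1) = 12

12 divisors


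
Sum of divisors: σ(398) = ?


Divisors of 398: 1, 2, 199, 398
Sum = 1 + 2 + 199 + 398 = 600

σ(398) = 600


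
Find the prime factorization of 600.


600 / 2 = 300
300 / 2 = 150
150 / 2 = 75
75 / 3 = 25
25 / 5 = 5
5 / 5 = 1
600 = 2^3 × 3 × 5^2


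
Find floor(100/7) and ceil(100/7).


100/7 = 14.2857
floor = 14
ceil = 15

floor = 14, ceil = 15


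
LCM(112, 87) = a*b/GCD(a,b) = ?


GCD(112, 87) = 1
LCM = 112*87/1 = 9744/1 = 9744

LCM = 9744


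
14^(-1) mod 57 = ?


Use the extended Euclidean algorithm on (57, 14); each row r = 57*s + 14*t:
r=57, s=1, t=0
r=14, s=0, t=1
q=4: r=1, s=1, t=-4   [57*(1) + 14*(-4) = 1]
q=14: r=0, s=-14, t=57   [57*(-14) + 14*(57) = 0]
GCD = 1 with t = -4, so 14*(-4) ≡ 1 (mod 57)
Inverse = -4 mod 57 = 53
Check: 14 * 53 = 742 ≡ 1 (mod 57)

14^(-1) ≡ 53 (mod 57)


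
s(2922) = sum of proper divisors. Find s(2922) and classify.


Proper divisors: 1, 2, 3, 6, 487, 974, 1461
Sum = 1 + 2 + 3 + 6 + 487 + 974 + 1461 = 2934
2934 > 2922 → abundant

s(2922) = 2934 (abundant)


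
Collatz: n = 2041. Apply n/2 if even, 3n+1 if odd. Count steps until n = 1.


2041 → 6124 → 3062 → 1531 → 4594 → 2297 → 6892 → 3446 → 1723 → 5170 → 2585 → 7756 → 3878 → 1939 → 5818 → 2909 → 8728 → 4364 → 2182 → 1091 → 3274 → 1637 → 4912 → 2456 → 1228 → 614 → 307 → 922 → 461 → 1384 → 692 → 346 → 173 → 520 → 260 → 130 → 65 → 196 → 98 → 49 → 148 → 74 → 37 → 112 → 56 → 28 → 14 → 7 → 22 → 11 → 34 → 17 → 52 → 26 → 13 → 40 → 20 → 10 → 5 → 16 → 8 → 4 → 2 → 1
Total steps = 63

63 steps


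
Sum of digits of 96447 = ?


9 + 6 + 4 + 4 + 7 = 30


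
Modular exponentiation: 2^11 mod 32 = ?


2^1 mod 32 = 2
2^2 mod 32 = 4
2^3 mod 32 = 8
2^4 mod 32 = 16
2^5 mod 32 = 0
2^6 mod 32 = 0
2^7 mod 32 = 0
2^8 mod 32 = 0
2^9 mod 32 = 0
2^10 mod 32 = 0
2^11 mod 32 = 0


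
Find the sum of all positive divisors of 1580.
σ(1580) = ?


Divisors of 1580: 1, 2, 4, 5, 10, 20, 79, 158, 316, 395, 790, 1580
Sum = 1 + 2 + 4 + 5 + 10 + 20 + 79 + 158 + 316 + 395 + 790 + 1580 = 3360

σ(1580) = 3360


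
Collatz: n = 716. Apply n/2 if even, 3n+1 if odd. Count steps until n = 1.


716 → 358 → 179 → 538 → 269 → 808 → 404 → 202 → 101 → 304 → 152 → 76 → 38 → 19 → 58 → 29 → 88 → 44 → 22 → 11 → 34 → 17 → 52 → 26 → 13 → 40 → 20 → 10 → 5 → 16 → 8 → 4 → 2 → 1
Total steps = 33

33 steps


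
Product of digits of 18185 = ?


1 × 8 × 1 × 8 × 5 = 320


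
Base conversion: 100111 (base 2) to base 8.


100111 (base 2) = 39 (decimal)
39 (decimal) = 47 (base 8)


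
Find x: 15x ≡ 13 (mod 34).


GCD(15, 34) = 1, unique solution
a^(-1) mod 34 = 25
x = 25 * 13 mod 34 = 19

x ≡ 19 (mod 34)


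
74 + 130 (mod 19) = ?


74 + 130 = 204
204 mod 19 = 14


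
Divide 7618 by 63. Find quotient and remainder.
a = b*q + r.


7618 = 63 * 120 + 58
Check: 7560 + 58 = 7618

q = 120, r = 58


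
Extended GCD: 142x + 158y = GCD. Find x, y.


Tabular extended Euclidean (each row: r = 142*s + 158*t):
r=142, s=1, t=0
r=158, s=0, t=1
q=0: r=142, s=1, t=0   [142*(1) + 158*(0) = 142]
q=1: r=16, s=-1, t=1   [142*(-1) + 158*(1) = 16]
q=8: r=14, s=9, t=-8   [142*(9) + 158*(-8) = 14]
q=1: r=2, s=-10, t=9   [142*(-10) + 158*(9) = 2]
q=7: r=0, s=79, t=-71   [142*(79) + 158*(-71) = 0]
GCD = 2; from the row with r=2: x=-10, y=9
Check: 142*(-10) + 158*(9) = -1420 + 1422 = 2

GCD = 2, x = -10, y = 9


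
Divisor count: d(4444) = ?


4444 = 2^2 × 11^1 × 101^1
d(4444) = (2+1) × (1+1) × (1+1) = 12

12 divisors


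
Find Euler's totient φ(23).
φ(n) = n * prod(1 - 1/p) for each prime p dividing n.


23 = 23
Prime factors: 23
φ(23) = 23 × (1-1/23)
= 23 × 22/23 = 22

φ(23) = 22


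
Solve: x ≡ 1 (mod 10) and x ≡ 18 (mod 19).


M = 10*19 = 190
M1 = M/10 = 19, M2 = M/19 = 10
M1^(-1) mod 10 = 9, M2^(-1) mod 19 = 2
x = 1*19*9 + 18*10*2 = 531
531 mod 190 = 151
Check: 151 mod 10 = 1 ✓, 151 mod 19 = 18 ✓

x ≡ 151 (mod 190)


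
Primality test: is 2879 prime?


Check divisors up to sqrt(2879) = 53.6563
No divisors found.
2879 is prime.

Yes, 2879 is prime


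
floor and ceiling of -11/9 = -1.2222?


-11/9 = -1.2222
floor = -2
ceil = -1

floor = -2, ceil = -1


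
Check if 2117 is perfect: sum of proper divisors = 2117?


Proper divisors of 2117: 1, 29, 73
Sum = 1 + 29 + 73 = 103

No, 2117 is not perfect (103 ≠ 2117)


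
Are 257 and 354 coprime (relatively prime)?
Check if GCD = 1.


Euclidean algorithm:
354 = 1 * 257 + 97
257 = 2 * 97 + 63
97 = 1 * 63 + 34
63 = 1 * 34 + 29
34 = 1 * 29 + 5
29 = 5 * 5 + 4
5 = 1 * 4 + 1
4 = 4 * 1 + 0
GCD(257, 354) = 1

Yes, coprime (GCD = 1)


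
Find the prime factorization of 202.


202 / 2 = 101
101 / 101 = 1
202 = 2 × 101


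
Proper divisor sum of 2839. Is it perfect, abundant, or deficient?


Proper divisors: 1, 17, 167
Sum = 1 + 17 + 167 = 185
185 < 2839 → deficient

s(2839) = 185 (deficient)


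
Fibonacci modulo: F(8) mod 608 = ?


F(k) mod 608 for k=1..8:
1, 1, 2, 3, 5, 8, 13, 21
F(8) mod 608 = 21


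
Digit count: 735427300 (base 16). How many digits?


735427300 in base 16 = 2BD5BAE4
Number of digits = 8

8 digits (base 16)


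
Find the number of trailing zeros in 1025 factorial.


floor(1025/5) = 205
floor(1025/25) = 41
floor(1025/125) = 8
floor(1025/625) = 1
Total = 255

255 trailing zeros


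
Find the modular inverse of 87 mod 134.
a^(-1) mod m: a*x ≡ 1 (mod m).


Use the extended Euclidean algorithm on (134, 87); each row r = 134*s + 87*t:
r=134, s=1, t=0
r=87, s=0, t=1
q=1: r=47, s=1, t=-1   [134*(1) + 87*(-1) = 47]
q=1: r=40, s=-1, t=2   [134*(-1) + 87*(2) = 40]
q=1: r=7, s=2, t=-3   [134*(2) + 87*(-3) = 7]
q=5: r=5, s=-11, t=17   [134*(-11) + 87*(17) = 5]
q=1: r=2, s=13, t=-20   [134*(13) + 87*(-20) = 2]
q=2: r=1, s=-37, t=57   [134*(-37) + 87*(57) = 1]
q=2: r=0, s=87, t=-134   [134*(87) + 87*(-134) = 0]
GCD = 1 with t = 57, so 87*(57) ≡ 1 (mod 134)
Inverse = 57 mod 134 = 57
Check: 87 * 57 = 4959 ≡ 1 (mod 134)

87^(-1) ≡ 57 (mod 134)


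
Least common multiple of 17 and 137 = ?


GCD(17, 137) = 1
LCM = 17*137/1 = 2329/1 = 2329

LCM = 2329


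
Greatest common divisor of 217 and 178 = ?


217 = 1 * 178 + 39
178 = 4 * 39 + 22
39 = 1 * 22 + 17
22 = 1 * 17 + 5
17 = 3 * 5 + 2
5 = 2 * 2 + 1
2 = 2 * 1 + 0
GCD = 1


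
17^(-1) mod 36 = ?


Use the extended Euclidean algorithm on (36, 17); each row r = 36*s + 17*t:
r=36, s=1, t=0
r=17, s=0, t=1
q=2: r=2, s=1, t=-2   [36*(1) + 17*(-2) = 2]
q=8: r=1, s=-8, t=17   [36*(-8) + 17*(17) = 1]
q=2: r=0, s=17, t=-36   [36*(17) + 17*(-36) = 0]
GCD = 1 with t = 17, so 17*(17) ≡ 1 (mod 36)
Inverse = 17 mod 36 = 17
Check: 17 * 17 = 289 ≡ 1 (mod 36)

17^(-1) ≡ 17 (mod 36)


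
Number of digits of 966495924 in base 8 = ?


966495924 in base 8 = 7146707264
Number of digits = 10

10 digits (base 8)


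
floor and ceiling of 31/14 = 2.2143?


31/14 = 2.2143
floor = 2
ceil = 3

floor = 2, ceil = 3


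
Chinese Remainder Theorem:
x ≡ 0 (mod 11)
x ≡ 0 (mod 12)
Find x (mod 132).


M = 11*12 = 132
M1 = M/11 = 12, M2 = M/12 = 11
M1^(-1) mod 11 = 1, M2^(-1) mod 12 = 11
x = 0*12*1 + 0*11*11 = 0
0 mod 132 = 0
Check: 0 mod 11 = 0 ✓, 0 mod 12 = 0 ✓

x ≡ 0 (mod 132)


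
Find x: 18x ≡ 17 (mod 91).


GCD(18, 91) = 1, unique solution
a^(-1) mod 91 = 86
x = 86 * 17 mod 91 = 6

x ≡ 6 (mod 91)


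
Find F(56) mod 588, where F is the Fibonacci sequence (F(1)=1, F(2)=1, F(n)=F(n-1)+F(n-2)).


F(k) mod 588 for k=1..56:
1, 1, 2, 3, 5, 8, 13, 21, 34, 55, 89, 144, 233, 377, 22, 399, 421, 232, 65, 297, 362, 71, 433, 504, 349, 265, 26, 291, 317, 20, 337, 357, 106, 463, 569, 444, 425, 281, 118, 399, 517, 328, 257, 585, 254, 251, 505, 168, 85, 253, 338, 3, 341, 344, 97, 441
F(56) mod 588 = 441


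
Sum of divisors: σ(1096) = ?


Divisors of 1096: 1, 2, 4, 8, 137, 274, 548, 1096
Sum = 1 + 2 + 4 + 8 + 137 + 274 + 548 + 1096 = 2070

σ(1096) = 2070


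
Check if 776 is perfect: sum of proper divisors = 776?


Proper divisors of 776: 1, 2, 4, 8, 97, 194, 388
Sum = 1 + 2 + 4 + 8 + 97 + 194 + 388 = 694

No, 776 is not perfect (694 ≠ 776)


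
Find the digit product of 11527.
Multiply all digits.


1 × 1 × 5 × 2 × 7 = 70


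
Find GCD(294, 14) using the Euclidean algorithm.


294 = 21 * 14 + 0
GCD = 14


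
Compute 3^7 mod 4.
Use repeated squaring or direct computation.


3^1 mod 4 = 3
3^2 mod 4 = 1
3^3 mod 4 = 3
3^4 mod 4 = 1
3^5 mod 4 = 3
3^6 mod 4 = 1
3^7 mod 4 = 3


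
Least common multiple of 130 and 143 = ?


GCD(130, 143) = 13
LCM = 130*143/13 = 18590/13 = 1430

LCM = 1430


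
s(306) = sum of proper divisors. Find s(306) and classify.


Proper divisors: 1, 2, 3, 6, 9, 17, 18, 34, 51, 102, 153
Sum = 1 + 2 + 3 + 6 + 9 + 17 + 18 + 34 + 51 + 102 + 153 = 396
396 > 306 → abundant

s(306) = 396 (abundant)


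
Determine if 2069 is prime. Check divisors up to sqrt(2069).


Check divisors up to sqrt(2069) = 45.4863
No divisors found.
2069 is prime.

Yes, 2069 is prime


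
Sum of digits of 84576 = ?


8 + 4 + 5 + 7 + 6 = 30


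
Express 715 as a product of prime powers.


715 / 5 = 143
143 / 11 = 13
13 / 13 = 1
715 = 5 × 11 × 13


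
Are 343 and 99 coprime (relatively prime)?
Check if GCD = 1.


Euclidean algorithm:
343 = 3 * 99 + 46
99 = 2 * 46 + 7
46 = 6 * 7 + 4
7 = 1 * 4 + 3
4 = 1 * 3 + 1
3 = 3 * 1 + 0
GCD(343, 99) = 1

Yes, coprime (GCD = 1)


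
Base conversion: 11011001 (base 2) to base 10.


11011001 (base 2) = 217 (decimal)
217 (decimal) = 217 (base 10)


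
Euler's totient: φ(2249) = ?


2249 = 13 × 173
Prime factors: 13, 173
φ(2249) = 2249 × (1-1/13) × (1-1/173)
= 2249 × 12/13 × 172/173 = 2064

φ(2249) = 2064


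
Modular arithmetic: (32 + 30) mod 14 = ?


32 + 30 = 62
62 mod 14 = 6


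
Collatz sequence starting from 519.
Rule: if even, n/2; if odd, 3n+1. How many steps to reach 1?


519 → 1558 → 779 → 2338 → 1169 → 3508 → 1754 → 877 → 2632 → 1316 → 658 → 329 → 988 → 494 → 247 → 742 → 371 → 1114 → 557 → 1672 → 836 → 418 → 209 → 628 → 314 → 157 → 472 → 236 → 118 → 59 → 178 → 89 → 268 → 134 → 67 → 202 → 101 → 304 → 152 → 76 → 38 → 19 → 58 → 29 → 88 → 44 → 22 → 11 → 34 → 17 → 52 → 26 → 13 → 40 → 20 → 10 → 5 → 16 → 8 → 4 → 2 → 1
Total steps = 61

61 steps


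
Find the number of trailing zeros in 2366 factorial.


floor(2366/5) = 473
floor(2366/25) = 94
floor(2366/125) = 18
floor(2366/625) = 3
Total = 588

588 trailing zeros


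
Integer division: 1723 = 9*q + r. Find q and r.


1723 = 9 * 191 + 4
Check: 1719 + 4 = 1723

q = 191, r = 4


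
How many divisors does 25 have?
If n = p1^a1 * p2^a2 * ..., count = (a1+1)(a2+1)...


25 = 5^2
d(25) = (2+1) = 3

3 divisors


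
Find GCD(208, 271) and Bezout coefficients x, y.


Tabular extended Euclidean (each row: r = 208*s + 271*t):
r=208, s=1, t=0
r=271, s=0, t=1
q=0: r=208, s=1, t=0   [208*(1) + 271*(0) = 208]
q=1: r=63, s=-1, t=1   [208*(-1) + 271*(1) = 63]
q=3: r=19, s=4, t=-3   [208*(4) + 271*(-3) = 19]
q=3: r=6, s=-13, t=10   [208*(-13) + 271*(10) = 6]
q=3: r=1, s=43, t=-33   [208*(43) + 271*(-33) = 1]
q=6: r=0, s=-271, t=208   [208*(-271) + 271*(208) = 0]
GCD = 1; from the row with r=1: x=43, y=-33
Check: 208*(43) + 271*(-33) = 8944 - 8943 = 1

GCD = 1, x = 43, y = -33


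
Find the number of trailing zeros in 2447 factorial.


floor(2447/5) = 489
floor(2447/25) = 97
floor(2447/125) = 19
floor(2447/625) = 3
Total = 608

608 trailing zeros


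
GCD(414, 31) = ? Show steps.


414 = 13 * 31 + 11
31 = 2 * 11 + 9
11 = 1 * 9 + 2
9 = 4 * 2 + 1
2 = 2 * 1 + 0
GCD = 1


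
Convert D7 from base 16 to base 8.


D7 (base 16) = 215 (decimal)
215 (decimal) = 327 (base 8)


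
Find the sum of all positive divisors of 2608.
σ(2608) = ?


Divisors of 2608: 1, 2, 4, 8, 16, 163, 326, 652, 1304, 2608
Sum = 1 + 2 + 4 + 8 + 16 + 163 + 326 + 652 + 1304 + 2608 = 5084

σ(2608) = 5084


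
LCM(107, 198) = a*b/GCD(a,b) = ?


GCD(107, 198) = 1
LCM = 107*198/1 = 21186/1 = 21186

LCM = 21186


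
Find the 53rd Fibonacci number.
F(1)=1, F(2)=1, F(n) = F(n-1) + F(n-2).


Sequence: 1, 1, 2, 3, 5, 8, 13, 21, 34, 55, 89, 144, 233, 377, 610, 987, 1597, 2584, 4181, 6765, 10946, 17711, 28657, 46368, 75025, 121393, 196418, 317811, 514229, 832040, 1346269, 2178309, 3524578, 5702887, 9227465, 14930352, 24157817, 39088169, 63245986, 102334155, 165580141, 267914296, 433494437, 701408733, 1134903170, 1836311903, 2971215073, 4807526976, 7778742049, 12586269025, 20365011074, 32951280099, 53316291173
F(53) = 53316291173


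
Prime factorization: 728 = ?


728 / 2 = 364
364 / 2 = 182
182 / 2 = 91
91 / 7 = 13
13 / 13 = 1
728 = 2^3 × 7 × 13


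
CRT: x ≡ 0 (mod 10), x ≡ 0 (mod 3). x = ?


M = 10*3 = 30
M1 = M/10 = 3, M2 = M/3 = 10
M1^(-1) mod 10 = 7, M2^(-1) mod 3 = 1
x = 0*3*7 + 0*10*1 = 0
0 mod 30 = 0
Check: 0 mod 10 = 0 ✓, 0 mod 3 = 0 ✓

x ≡ 0 (mod 30)


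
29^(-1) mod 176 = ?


Use the extended Euclidean algorithm on (176, 29); each row r = 176*s + 29*t:
r=176, s=1, t=0
r=29, s=0, t=1
q=6: r=2, s=1, t=-6   [176*(1) + 29*(-6) = 2]
q=14: r=1, s=-14, t=85   [176*(-14) + 29*(85) = 1]
q=2: r=0, s=29, t=-176   [176*(29) + 29*(-176) = 0]
GCD = 1 with t = 85, so 29*(85) ≡ 1 (mod 176)
Inverse = 85 mod 176 = 85
Check: 29 * 85 = 2465 ≡ 1 (mod 176)

29^(-1) ≡ 85 (mod 176)


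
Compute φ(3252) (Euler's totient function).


3252 = 2^2 × 3 × 271
Prime factors: 2, 3, 271
φ(3252) = 3252 × (1-1/2) × (1-1/3) × (1-1/271)
= 3252 × 1/2 × 2/3 × 270/271 = 1080

φ(3252) = 1080


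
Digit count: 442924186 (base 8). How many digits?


442924186 in base 8 = 3231476232
Number of digits = 10

10 digits (base 8)


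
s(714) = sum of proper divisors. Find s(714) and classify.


Proper divisors: 1, 2, 3, 6, 7, 14, 17, 21, 34, 42, 51, 102, 119, 238, 357
Sum = 1 + 2 + 3 + 6 + 7 + 14 + 17 + 21 + 34 + 42 + 51 + 102 + 119 + 238 + 357 = 1014
1014 > 714 → abundant

s(714) = 1014 (abundant)


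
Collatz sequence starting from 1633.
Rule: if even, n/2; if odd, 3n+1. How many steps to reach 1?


1633 → 4900 → 2450 → 1225 → 3676 → 1838 → 919 → 2758 → 1379 → 4138 → 2069 → 6208 → 3104 → 1552 → 776 → 388 → 194 → 97 → 292 → 146 → 73 → 220 → 110 → 55 → 166 → 83 → 250 → 125 → 376 → 188 → 94 → 47 → 142 → 71 → 214 → 107 → 322 → 161 → 484 → 242 → 121 → 364 → 182 → 91 → 274 → 137 → 412 → 206 → 103 → 310 → 155 → 466 → 233 → 700 → 350 → 175 → 526 → 263 → 790 → 395 → 1186 → 593 → 1780 → 890 → 445 → 1336 → 668 → 334 → 167 → 502 → 251 → 754 → 377 → 1132 → 566 → 283 → 850 → 425 → 1276 → 638 → 319 → 958 → 479 → 1438 → 719 → 2158 → 1079 → 3238 → 1619 → 4858 → 2429 → 7288 → 3644 → 1822 → 911 → 2734 → 1367 → 4102 → 2051 → 6154 → 3077 → 9232 → 4616 → 2308 → 1154 → 577 → 1732 → 866 → 433 → 1300 → 650 → 325 → 976 → 488 → 244 → 122 → 61 → 184 → 92 → 46 → 23 → 70 → 35 → 106 → 53 → 160 → 80 → 40 → 20 → 10 → 5 → 16 → 8 → 4 → 2 → 1
Total steps = 135

135 steps


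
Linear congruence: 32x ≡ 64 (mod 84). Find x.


GCD(32, 84) = 4 divides 64
Divide: 8x ≡ 16 (mod 21)
x ≡ 2 (mod 21)


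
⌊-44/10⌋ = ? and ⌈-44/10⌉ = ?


-44/10 = -4.4000
floor = -5
ceil = -4

floor = -5, ceil = -4


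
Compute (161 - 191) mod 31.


161 - 191 = -30
-30 mod 31 = 1


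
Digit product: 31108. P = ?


3 × 1 × 1 × 0 × 8 = 0


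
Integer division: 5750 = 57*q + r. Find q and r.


5750 = 57 * 100 + 50
Check: 5700 + 50 = 5750

q = 100, r = 50


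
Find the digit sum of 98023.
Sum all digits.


9 + 8 + 0 + 2 + 3 = 22


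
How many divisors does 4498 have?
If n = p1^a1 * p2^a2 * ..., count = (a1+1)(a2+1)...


4498 = 2^1 × 13^1 × 173^1
d(4498) = (1+1) × (1+1) × (1+1) = 8

8 divisors


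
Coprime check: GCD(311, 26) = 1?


Euclidean algorithm:
311 = 11 * 26 + 25
26 = 1 * 25 + 1
25 = 25 * 1 + 0
GCD(311, 26) = 1

Yes, coprime (GCD = 1)


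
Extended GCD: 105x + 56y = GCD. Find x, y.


Tabular extended Euclidean (each row: r = 105*s + 56*t):
r=105, s=1, t=0
r=56, s=0, t=1
q=1: r=49, s=1, t=-1   [105*(1) + 56*(-1) = 49]
q=1: r=7, s=-1, t=2   [105*(-1) + 56*(2) = 7]
q=7: r=0, s=8, t=-15   [105*(8) + 56*(-15) = 0]
GCD = 7; from the row with r=7: x=-1, y=2
Check: 105*(-1) + 56*(2) = -105 + 112 = 7

GCD = 7, x = -1, y = 2


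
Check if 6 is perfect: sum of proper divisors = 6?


Proper divisors of 6: 1, 2, 3
Sum = 1 + 2 + 3 = 6

Yes, 6 is perfect (6 = 6)


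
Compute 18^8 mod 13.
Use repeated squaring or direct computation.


18^1 mod 13 = 5
18^2 mod 13 = 12
18^3 mod 13 = 8
18^4 mod 13 = 1
18^5 mod 13 = 5
18^6 mod 13 = 12
18^7 mod 13 = 8
18^8 mod 13 = 1


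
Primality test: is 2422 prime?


2422 / 2 = 1211 (exact division)
2422 is NOT prime.

No, 2422 is not prime


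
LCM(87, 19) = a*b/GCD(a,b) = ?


GCD(87, 19) = 1
LCM = 87*19/1 = 1653/1 = 1653

LCM = 1653


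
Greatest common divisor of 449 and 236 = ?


449 = 1 * 236 + 213
236 = 1 * 213 + 23
213 = 9 * 23 + 6
23 = 3 * 6 + 5
6 = 1 * 5 + 1
5 = 5 * 1 + 0
GCD = 1


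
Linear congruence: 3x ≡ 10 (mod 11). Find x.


GCD(3, 11) = 1, unique solution
a^(-1) mod 11 = 4
x = 4 * 10 mod 11 = 7

x ≡ 7 (mod 11)


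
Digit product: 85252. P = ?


8 × 5 × 2 × 5 × 2 = 800


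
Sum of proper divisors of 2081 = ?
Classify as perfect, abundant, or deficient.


Proper divisors: 1
Sum = 1 = 1
1 < 2081 → deficient

s(2081) = 1 (deficient)


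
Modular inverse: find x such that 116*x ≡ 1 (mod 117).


Use the extended Euclidean algorithm on (117, 116); each row r = 117*s + 116*t:
r=117, s=1, t=0
r=116, s=0, t=1
q=1: r=1, s=1, t=-1   [117*(1) + 116*(-1) = 1]
q=116: r=0, s=-116, t=117   [117*(-116) + 116*(117) = 0]
GCD = 1 with t = -1, so 116*(-1) ≡ 1 (mod 117)
Inverse = -1 mod 117 = 116
Check: 116 * 116 = 13456 ≡ 1 (mod 117)

116^(-1) ≡ 116 (mod 117)


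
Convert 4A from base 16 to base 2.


4A (base 16) = 74 (decimal)
74 (decimal) = 1001010 (base 2)


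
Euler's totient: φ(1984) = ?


1984 = 2^6 × 31
Prime factors: 2, 31
φ(1984) = 1984 × (1-1/2) × (1-1/31)
= 1984 × 1/2 × 30/31 = 960

φ(1984) = 960


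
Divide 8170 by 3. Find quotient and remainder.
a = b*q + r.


8170 = 3 * 2723 + 1
Check: 8169 + 1 = 8170

q = 2723, r = 1


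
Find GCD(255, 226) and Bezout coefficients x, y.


Tabular extended Euclidean (each row: r = 255*s + 226*t):
r=255, s=1, t=0
r=226, s=0, t=1
q=1: r=29, s=1, t=-1   [255*(1) + 226*(-1) = 29]
q=7: r=23, s=-7, t=8   [255*(-7) + 226*(8) = 23]
q=1: r=6, s=8, t=-9   [255*(8) + 226*(-9) = 6]
q=3: r=5, s=-31, t=35   [255*(-31) + 226*(35) = 5]
q=1: r=1, s=39, t=-44   [255*(39) + 226*(-44) = 1]
q=5: r=0, s=-226, t=255   [255*(-226) + 226*(255) = 0]
GCD = 1; from the row with r=1: x=39, y=-44
Check: 255*(39) + 226*(-44) = 9945 - 9944 = 1

GCD = 1, x = 39, y = -44


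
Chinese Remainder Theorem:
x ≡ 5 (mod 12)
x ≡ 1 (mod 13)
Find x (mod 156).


M = 12*13 = 156
M1 = M/12 = 13, M2 = M/13 = 12
M1^(-1) mod 12 = 1, M2^(-1) mod 13 = 12
x = 5*13*1 + 1*12*12 = 209
209 mod 156 = 53
Check: 53 mod 12 = 5 ✓, 53 mod 13 = 1 ✓

x ≡ 53 (mod 156)


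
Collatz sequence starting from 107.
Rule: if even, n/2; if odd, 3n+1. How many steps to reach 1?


107 → 322 → 161 → 484 → 242 → 121 → 364 → 182 → 91 → 274 → 137 → 412 → 206 → 103 → 310 → 155 → 466 → 233 → 700 → 350 → 175 → 526 → 263 → 790 → 395 → 1186 → 593 → 1780 → 890 → 445 → 1336 → 668 → 334 → 167 → 502 → 251 → 754 → 377 → 1132 → 566 → 283 → 850 → 425 → 1276 → 638 → 319 → 958 → 479 → 1438 → 719 → 2158 → 1079 → 3238 → 1619 → 4858 → 2429 → 7288 → 3644 → 1822 → 911 → 2734 → 1367 → 4102 → 2051 → 6154 → 3077 → 9232 → 4616 → 2308 → 1154 → 577 → 1732 → 866 → 433 → 1300 → 650 → 325 → 976 → 488 → 244 → 122 → 61 → 184 → 92 → 46 → 23 → 70 → 35 → 106 → 53 → 160 → 80 → 40 → 20 → 10 → 5 → 16 → 8 → 4 → 2 → 1
Total steps = 100

100 steps


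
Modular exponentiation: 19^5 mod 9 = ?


19^1 mod 9 = 1
19^2 mod 9 = 1
19^3 mod 9 = 1
19^4 mod 9 = 1
19^5 mod 9 = 1


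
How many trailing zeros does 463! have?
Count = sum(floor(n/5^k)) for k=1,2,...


floor(463/5) = 92
floor(463/25) = 18
floor(463/125) = 3
Total = 113

113 trailing zeros


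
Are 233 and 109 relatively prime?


Euclidean algorithm:
233 = 2 * 109 + 15
109 = 7 * 15 + 4
15 = 3 * 4 + 3
4 = 1 * 3 + 1
3 = 3 * 1 + 0
GCD(233, 109) = 1

Yes, coprime (GCD = 1)


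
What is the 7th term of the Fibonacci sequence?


Sequence: 1, 1, 2, 3, 5, 8, 13
F(7) = 13


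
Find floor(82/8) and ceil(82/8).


82/8 = 10.2500
floor = 10
ceil = 11

floor = 10, ceil = 11


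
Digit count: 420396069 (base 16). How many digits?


420396069 in base 16 = 190EBC25
Number of digits = 8

8 digits (base 16)


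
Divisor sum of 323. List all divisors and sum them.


Divisors of 323: 1, 17, 19, 323
Sum = 1 + 17 + 19 + 323 = 360

σ(323) = 360


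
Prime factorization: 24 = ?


24 / 2 = 12
12 / 2 = 6
6 / 2 = 3
3 / 3 = 1
24 = 2^3 × 3


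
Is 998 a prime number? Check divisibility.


998 / 2 = 499 (exact division)
998 is NOT prime.

No, 998 is not prime


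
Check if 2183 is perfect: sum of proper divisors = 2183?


Proper divisors of 2183: 1, 37, 59
Sum = 1 + 37 + 59 = 97

No, 2183 is not perfect (97 ≠ 2183)


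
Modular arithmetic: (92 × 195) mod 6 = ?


92 × 195 = 17940
17940 mod 6 = 0


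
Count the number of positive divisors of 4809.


4809 = 3^1 × 7^1 × 229^1
d(4809) = (1+1) × (1+1) × (1+1) = 8

8 divisors


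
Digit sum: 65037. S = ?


6 + 5 + 0 + 3 + 7 = 21


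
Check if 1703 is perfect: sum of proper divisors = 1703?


Proper divisors of 1703: 1, 13, 131
Sum = 1 + 13 + 131 = 145

No, 1703 is not perfect (145 ≠ 1703)


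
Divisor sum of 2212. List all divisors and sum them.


Divisors of 2212: 1, 2, 4, 7, 14, 28, 79, 158, 316, 553, 1106, 2212
Sum = 1 + 2 + 4 + 7 + 14 + 28 + 79 + 158 + 316 + 553 + 1106 + 2212 = 4480

σ(2212) = 4480


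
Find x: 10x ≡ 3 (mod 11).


GCD(10, 11) = 1, unique solution
a^(-1) mod 11 = 10
x = 10 * 3 mod 11 = 8

x ≡ 8 (mod 11)


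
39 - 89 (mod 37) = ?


39 - 89 = -50
-50 mod 37 = 24


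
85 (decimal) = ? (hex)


85 (base 10) = 85 (decimal)
85 (decimal) = 55 (base 16)


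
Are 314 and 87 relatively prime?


Euclidean algorithm:
314 = 3 * 87 + 53
87 = 1 * 53 + 34
53 = 1 * 34 + 19
34 = 1 * 19 + 15
19 = 1 * 15 + 4
15 = 3 * 4 + 3
4 = 1 * 3 + 1
3 = 3 * 1 + 0
GCD(314, 87) = 1

Yes, coprime (GCD = 1)


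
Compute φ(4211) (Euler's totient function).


4211 = 4211
Prime factors: 4211
φ(4211) = 4211 × (1-1/4211)
= 4211 × 4210/4211 = 4210

φ(4211) = 4210


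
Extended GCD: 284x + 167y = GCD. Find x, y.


Tabular extended Euclidean (each row: r = 284*s + 167*t):
r=284, s=1, t=0
r=167, s=0, t=1
q=1: r=117, s=1, t=-1   [284*(1) + 167*(-1) = 117]
q=1: r=50, s=-1, t=2   [284*(-1) + 167*(2) = 50]
q=2: r=17, s=3, t=-5   [284*(3) + 167*(-5) = 17]
q=2: r=16, s=-7, t=12   [284*(-7) + 167*(12) = 16]
q=1: r=1, s=10, t=-17   [284*(10) + 167*(-17) = 1]
q=16: r=0, s=-167, t=284   [284*(-167) + 167*(284) = 0]
GCD = 1; from the row with r=1: x=10, y=-17
Check: 284*(10) + 167*(-17) = 2840 - 2839 = 1

GCD = 1, x = 10, y = -17


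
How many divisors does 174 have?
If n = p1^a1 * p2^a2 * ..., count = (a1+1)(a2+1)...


174 = 2^1 × 3^1 × 29^1
d(174) = (1+1) × (1+1) × (1+1) = 8

8 divisors


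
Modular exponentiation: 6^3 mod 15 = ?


6^1 mod 15 = 6
6^2 mod 15 = 6
6^3 mod 15 = 6


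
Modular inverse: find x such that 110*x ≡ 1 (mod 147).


Use the extended Euclidean algorithm on (147, 110); each row r = 147*s + 110*t:
r=147, s=1, t=0
r=110, s=0, t=1
q=1: r=37, s=1, t=-1   [147*(1) + 110*(-1) = 37]
q=2: r=36, s=-2, t=3   [147*(-2) + 110*(3) = 36]
q=1: r=1, s=3, t=-4   [147*(3) + 110*(-4) = 1]
q=36: r=0, s=-110, t=147   [147*(-110) + 110*(147) = 0]
GCD = 1 with t = -4, so 110*(-4) ≡ 1 (mod 147)
Inverse = -4 mod 147 = 143
Check: 110 * 143 = 15730 ≡ 1 (mod 147)

110^(-1) ≡ 143 (mod 147)


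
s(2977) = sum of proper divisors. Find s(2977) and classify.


Proper divisors: 1, 13, 229
Sum = 1 + 13 + 229 = 243
243 < 2977 → deficient

s(2977) = 243 (deficient)


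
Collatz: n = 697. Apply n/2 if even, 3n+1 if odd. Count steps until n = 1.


697 → 2092 → 1046 → 523 → 1570 → 785 → 2356 → 1178 → 589 → 1768 → 884 → 442 → 221 → 664 → 332 → 166 → 83 → 250 → 125 → 376 → 188 → 94 → 47 → 142 → 71 → 214 → 107 → 322 → 161 → 484 → 242 → 121 → 364 → 182 → 91 → 274 → 137 → 412 → 206 → 103 → 310 → 155 → 466 → 233 → 700 → 350 → 175 → 526 → 263 → 790 → 395 → 1186 → 593 → 1780 → 890 → 445 → 1336 → 668 → 334 → 167 → 502 → 251 → 754 → 377 → 1132 → 566 → 283 → 850 → 425 → 1276 → 638 → 319 → 958 → 479 → 1438 → 719 → 2158 → 1079 → 3238 → 1619 → 4858 → 2429 → 7288 → 3644 → 1822 → 911 → 2734 → 1367 → 4102 → 2051 → 6154 → 3077 → 9232 → 4616 → 2308 → 1154 → 577 → 1732 → 866 → 433 → 1300 → 650 → 325 → 976 → 488 → 244 → 122 → 61 → 184 → 92 → 46 → 23 → 70 → 35 → 106 → 53 → 160 → 80 → 40 → 20 → 10 → 5 → 16 → 8 → 4 → 2 → 1
Total steps = 126

126 steps


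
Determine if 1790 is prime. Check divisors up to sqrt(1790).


1790 / 2 = 895 (exact division)
1790 is NOT prime.

No, 1790 is not prime


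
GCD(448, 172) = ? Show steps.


448 = 2 * 172 + 104
172 = 1 * 104 + 68
104 = 1 * 68 + 36
68 = 1 * 36 + 32
36 = 1 * 32 + 4
32 = 8 * 4 + 0
GCD = 4


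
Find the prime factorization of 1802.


1802 / 2 = 901
901 / 17 = 53
53 / 53 = 1
1802 = 2 × 17 × 53


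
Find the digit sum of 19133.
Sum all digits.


1 + 9 + 1 + 3 + 3 = 17


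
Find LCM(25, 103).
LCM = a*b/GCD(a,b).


GCD(25, 103) = 1
LCM = 25*103/1 = 2575/1 = 2575

LCM = 2575


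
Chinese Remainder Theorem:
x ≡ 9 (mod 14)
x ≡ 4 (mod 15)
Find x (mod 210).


M = 14*15 = 210
M1 = M/14 = 15, M2 = M/15 = 14
M1^(-1) mod 14 = 1, M2^(-1) mod 15 = 14
x = 9*15*1 + 4*14*14 = 919
919 mod 210 = 79
Check: 79 mod 14 = 9 ✓, 79 mod 15 = 4 ✓

x ≡ 79 (mod 210)


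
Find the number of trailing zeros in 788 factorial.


floor(788/5) = 157
floor(788/25) = 31
floor(788/125) = 6
floor(788/625) = 1
Total = 195

195 trailing zeros


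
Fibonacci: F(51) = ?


Sequence: 1, 1, 2, 3, 5, 8, 13, 21, 34, 55, 89, 144, 233, 377, 610, 987, 1597, 2584, 4181, 6765, 10946, 17711, 28657, 46368, 75025, 121393, 196418, 317811, 514229, 832040, 1346269, 2178309, 3524578, 5702887, 9227465, 14930352, 24157817, 39088169, 63245986, 102334155, 165580141, 267914296, 433494437, 701408733, 1134903170, 1836311903, 2971215073, 4807526976, 7778742049, 12586269025, 20365011074
F(51) = 20365011074


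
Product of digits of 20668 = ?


2 × 0 × 6 × 6 × 8 = 0


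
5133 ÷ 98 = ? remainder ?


5133 = 98 * 52 + 37
Check: 5096 + 37 = 5133

q = 52, r = 37


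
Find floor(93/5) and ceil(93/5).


93/5 = 18.6000
floor = 18
ceil = 19

floor = 18, ceil = 19


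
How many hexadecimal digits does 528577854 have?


528577854 in base 16 = 1F81753E
Number of digits = 8

8 digits (base 16)


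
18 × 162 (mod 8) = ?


18 × 162 = 2916
2916 mod 8 = 4


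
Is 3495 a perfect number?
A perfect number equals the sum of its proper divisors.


Proper divisors of 3495: 1, 3, 5, 15, 233, 699, 1165
Sum = 1 + 3 + 5 + 15 + 233 + 699 + 1165 = 2121

No, 3495 is not perfect (2121 ≠ 3495)


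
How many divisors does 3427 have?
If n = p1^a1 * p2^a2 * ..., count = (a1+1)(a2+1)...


3427 = 23^1 × 149^1
d(3427) = (1+1) × (1+1) = 4

4 divisors


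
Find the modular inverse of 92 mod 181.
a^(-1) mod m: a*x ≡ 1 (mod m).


Use the extended Euclidean algorithm on (181, 92); each row r = 181*s + 92*t:
r=181, s=1, t=0
r=92, s=0, t=1
q=1: r=89, s=1, t=-1   [181*(1) + 92*(-1) = 89]
q=1: r=3, s=-1, t=2   [181*(-1) + 92*(2) = 3]
q=29: r=2, s=30, t=-59   [181*(30) + 92*(-59) = 2]
q=1: r=1, s=-31, t=61   [181*(-31) + 92*(61) = 1]
q=2: r=0, s=92, t=-181   [181*(92) + 92*(-181) = 0]
GCD = 1 with t = 61, so 92*(61) ≡ 1 (mod 181)
Inverse = 61 mod 181 = 61
Check: 92 * 61 = 5612 ≡ 1 (mod 181)

92^(-1) ≡ 61 (mod 181)


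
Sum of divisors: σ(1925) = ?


Divisors of 1925: 1, 5, 7, 11, 25, 35, 55, 77, 175, 275, 385, 1925
Sum = 1 + 5 + 7 + 11 + 25 + 35 + 55 + 77 + 175 + 275 + 385 + 1925 = 2976

σ(1925) = 2976


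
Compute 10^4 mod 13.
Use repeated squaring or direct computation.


10^1 mod 13 = 10
10^2 mod 13 = 9
10^3 mod 13 = 12
10^4 mod 13 = 3


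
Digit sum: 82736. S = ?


8 + 2 + 7 + 3 + 6 = 26


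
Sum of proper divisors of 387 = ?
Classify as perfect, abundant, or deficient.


Proper divisors: 1, 3, 9, 43, 129
Sum = 1 + 3 + 9 + 43 + 129 = 185
185 < 387 → deficient

s(387) = 185 (deficient)


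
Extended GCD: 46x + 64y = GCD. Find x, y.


Tabular extended Euclidean (each row: r = 46*s + 64*t):
r=46, s=1, t=0
r=64, s=0, t=1
q=0: r=46, s=1, t=0   [46*(1) + 64*(0) = 46]
q=1: r=18, s=-1, t=1   [46*(-1) + 64*(1) = 18]
q=2: r=10, s=3, t=-2   [46*(3) + 64*(-2) = 10]
q=1: r=8, s=-4, t=3   [46*(-4) + 64*(3) = 8]
q=1: r=2, s=7, t=-5   [46*(7) + 64*(-5) = 2]
q=4: r=0, s=-32, t=23   [46*(-32) + 64*(23) = 0]
GCD = 2; from the row with r=2: x=7, y=-5
Check: 46*(7) + 64*(-5) = 322 - 320 = 2

GCD = 2, x = 7, y = -5


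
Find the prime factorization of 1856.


1856 / 2 = 928
928 / 2 = 464
464 / 2 = 232
232 / 2 = 116
116 / 2 = 58
58 / 2 = 29
29 / 29 = 1
1856 = 2^6 × 29


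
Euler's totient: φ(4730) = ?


4730 = 2 × 5 × 11 × 43
Prime factors: 2, 5, 11, 43
φ(4730) = 4730 × (1-1/2) × (1-1/5) × (1-1/11) × (1-1/43)
= 4730 × 1/2 × 4/5 × 10/11 × 42/43 = 1680

φ(4730) = 1680


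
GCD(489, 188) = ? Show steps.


489 = 2 * 188 + 113
188 = 1 * 113 + 75
113 = 1 * 75 + 38
75 = 1 * 38 + 37
38 = 1 * 37 + 1
37 = 37 * 1 + 0
GCD = 1


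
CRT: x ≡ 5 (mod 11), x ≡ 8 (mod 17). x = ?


M = 11*17 = 187
M1 = M/11 = 17, M2 = M/17 = 11
M1^(-1) mod 11 = 2, M2^(-1) mod 17 = 14
x = 5*17*2 + 8*11*14 = 1402
1402 mod 187 = 93
Check: 93 mod 11 = 5 ✓, 93 mod 17 = 8 ✓

x ≡ 93 (mod 187)


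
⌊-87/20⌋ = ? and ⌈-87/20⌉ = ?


-87/20 = -4.3500
floor = -5
ceil = -4

floor = -5, ceil = -4


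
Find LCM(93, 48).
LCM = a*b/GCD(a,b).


GCD(93, 48) = 3
LCM = 93*48/3 = 4464/3 = 1488

LCM = 1488


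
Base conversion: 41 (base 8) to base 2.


41 (base 8) = 33 (decimal)
33 (decimal) = 100001 (base 2)


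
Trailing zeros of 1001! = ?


floor(1001/5) = 200
floor(1001/25) = 40
floor(1001/125) = 8
floor(1001/625) = 1
Total = 249

249 trailing zeros


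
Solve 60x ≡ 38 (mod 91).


GCD(60, 91) = 1, unique solution
a^(-1) mod 91 = 44
x = 44 * 38 mod 91 = 34

x ≡ 34 (mod 91)


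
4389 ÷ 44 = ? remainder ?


4389 = 44 * 99 + 33
Check: 4356 + 33 = 4389

q = 99, r = 33


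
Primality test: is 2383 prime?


Check divisors up to sqrt(2383) = 48.8160
No divisors found.
2383 is prime.

Yes, 2383 is prime


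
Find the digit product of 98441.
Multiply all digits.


9 × 8 × 4 × 4 × 1 = 1152


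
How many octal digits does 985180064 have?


985180064 in base 8 = 7256123640
Number of digits = 10

10 digits (base 8)


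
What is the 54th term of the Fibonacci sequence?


Sequence: 1, 1, 2, 3, 5, 8, 13, 21, 34, 55, 89, 144, 233, 377, 610, 987, 1597, 2584, 4181, 6765, 10946, 17711, 28657, 46368, 75025, 121393, 196418, 317811, 514229, 832040, 1346269, 2178309, 3524578, 5702887, 9227465, 14930352, 24157817, 39088169, 63245986, 102334155, 165580141, 267914296, 433494437, 701408733, 1134903170, 1836311903, 2971215073, 4807526976, 7778742049, 12586269025, 20365011074, 32951280099, 53316291173, 86267571272
F(54) = 86267571272


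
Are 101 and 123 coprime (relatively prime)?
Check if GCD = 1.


Euclidean algorithm:
123 = 1 * 101 + 22
101 = 4 * 22 + 13
22 = 1 * 13 + 9
13 = 1 * 9 + 4
9 = 2 * 4 + 1
4 = 4 * 1 + 0
GCD(101, 123) = 1

Yes, coprime (GCD = 1)


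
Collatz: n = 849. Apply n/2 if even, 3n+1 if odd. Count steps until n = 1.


849 → 2548 → 1274 → 637 → 1912 → 956 → 478 → 239 → 718 → 359 → 1078 → 539 → 1618 → 809 → 2428 → 1214 → 607 → 1822 → 911 → 2734 → 1367 → 4102 → 2051 → 6154 → 3077 → 9232 → 4616 → 2308 → 1154 → 577 → 1732 → 866 → 433 → 1300 → 650 → 325 → 976 → 488 → 244 → 122 → 61 → 184 → 92 → 46 → 23 → 70 → 35 → 106 → 53 → 160 → 80 → 40 → 20 → 10 → 5 → 16 → 8 → 4 → 2 → 1
Total steps = 59

59 steps


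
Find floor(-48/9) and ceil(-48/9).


-48/9 = -5.3333
floor = -6
ceil = -5

floor = -6, ceil = -5


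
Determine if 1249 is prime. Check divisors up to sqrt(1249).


Check divisors up to sqrt(1249) = 35.3412
No divisors found.
1249 is prime.

Yes, 1249 is prime


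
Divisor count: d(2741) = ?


2741 = 2741^1
d(2741) = (1+1) = 2

2 divisors


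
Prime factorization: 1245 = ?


1245 / 3 = 415
415 / 5 = 83
83 / 83 = 1
1245 = 3 × 5 × 83


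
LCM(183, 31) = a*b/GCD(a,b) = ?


GCD(183, 31) = 1
LCM = 183*31/1 = 5673/1 = 5673

LCM = 5673


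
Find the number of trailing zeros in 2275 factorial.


floor(2275/5) = 455
floor(2275/25) = 91
floor(2275/125) = 18
floor(2275/625) = 3
Total = 567

567 trailing zeros


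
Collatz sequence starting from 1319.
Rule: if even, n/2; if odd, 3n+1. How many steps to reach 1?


1319 → 3958 → 1979 → 5938 → 2969 → 8908 → 4454 → 2227 → 6682 → 3341 → 10024 → 5012 → 2506 → 1253 → 3760 → 1880 → 940 → 470 → 235 → 706 → 353 → 1060 → 530 → 265 → 796 → 398 → 199 → 598 → 299 → 898 → 449 → 1348 → 674 → 337 → 1012 → 506 → 253 → 760 → 380 → 190 → 95 → 286 → 143 → 430 → 215 → 646 → 323 → 970 → 485 → 1456 → 728 → 364 → 182 → 91 → 274 → 137 → 412 → 206 → 103 → 310 → 155 → 466 → 233 → 700 → 350 → 175 → 526 → 263 → 790 → 395 → 1186 → 593 → 1780 → 890 → 445 → 1336 → 668 → 334 → 167 → 502 → 251 → 754 → 377 → 1132 → 566 → 283 → 850 → 425 → 1276 → 638 → 319 → 958 → 479 → 1438 → 719 → 2158 → 1079 → 3238 → 1619 → 4858 → 2429 → 7288 → 3644 → 1822 → 911 → 2734 → 1367 → 4102 → 2051 → 6154 → 3077 → 9232 → 4616 → 2308 → 1154 → 577 → 1732 → 866 → 433 → 1300 → 650 → 325 → 976 → 488 → 244 → 122 → 61 → 184 → 92 → 46 → 23 → 70 → 35 → 106 → 53 → 160 → 80 → 40 → 20 → 10 → 5 → 16 → 8 → 4 → 2 → 1
Total steps = 145

145 steps
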